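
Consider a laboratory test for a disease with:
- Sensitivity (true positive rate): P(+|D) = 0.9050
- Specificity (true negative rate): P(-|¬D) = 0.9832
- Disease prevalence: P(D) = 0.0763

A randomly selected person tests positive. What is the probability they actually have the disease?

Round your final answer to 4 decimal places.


Let D = has disease, + = positive test

Given:
- P(D) = 0.0763 (prevalence)
- P(+|D) = 0.9050 (sensitivity)
- P(-|¬D) = 0.9832 (specificity)
- P(+|¬D) = 0.0168 (false positive rate = 1 - specificity)

Step 1: Find P(+)
P(+) = P(+|D)P(D) + P(+|¬D)P(¬D)
     = 0.9050 × 0.0763 + 0.0168 × 0.9237
     = 0.06905150 + 0.01551816
     = 0.08456966

Step 2: Apply Bayes' theorem for P(D|+)
P(D|+) = P(+|D)P(D) / P(+)
       = 0.06905150 / 0.08456966
       = 0.8165


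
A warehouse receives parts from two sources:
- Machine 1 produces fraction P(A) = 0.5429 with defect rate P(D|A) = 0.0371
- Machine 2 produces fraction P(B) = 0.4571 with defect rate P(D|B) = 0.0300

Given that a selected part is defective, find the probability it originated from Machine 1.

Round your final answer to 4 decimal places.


Let A = from Machine 1, D = defective

Given:
- P(A) = 0.5429, P(B) = 0.4571
- P(D|A) = 0.0371, P(D|B) = 0.0300

Step 1: Find P(D)
P(D) = P(D|A)P(A) + P(D|B)P(B)
     = 0.0371 × 0.5429 + 0.0300 × 0.4571
     = 0.02014159 + 0.01371300
     = 0.03385459

Step 2: Apply Bayes' theorem
P(A|D) = P(D|A)P(A) / P(D)
       = 0.02014159 / 0.03385459
       = 0.5949


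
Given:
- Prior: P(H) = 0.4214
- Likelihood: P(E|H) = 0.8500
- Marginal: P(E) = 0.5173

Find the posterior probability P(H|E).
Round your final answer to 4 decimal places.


Using Bayes' theorem:

P(H|E) = P(E|H) × P(H) / P(E)
       = 0.8500 × 0.4214 / 0.5173
       = 0.35819000 / 0.5173
       = 0.6924

The evidence strengthens our belief in H.
Prior: 0.4214 → Posterior: 0.6924


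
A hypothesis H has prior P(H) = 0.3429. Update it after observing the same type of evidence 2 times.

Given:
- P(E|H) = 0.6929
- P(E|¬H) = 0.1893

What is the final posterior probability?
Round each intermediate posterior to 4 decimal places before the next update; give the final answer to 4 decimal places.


Sequential Bayesian updating:

Initial prior: P(H) = 0.3429

Update 1:
  P(E) = 0.6929 × 0.3429 + 0.1893 × 0.6571 = 0.23759541 + 0.12438903 = 0.36198444
  P(H|E) = 0.23759541 / 0.36198444 = 0.6564

Update 2:
  P(E) = 0.6929 × 0.6564 + 0.1893 × 0.3436 = 0.45481956 + 0.06504348 = 0.51986304
  P(H|E) = 0.45481956 / 0.51986304 = 0.8749

Final posterior: 0.8749


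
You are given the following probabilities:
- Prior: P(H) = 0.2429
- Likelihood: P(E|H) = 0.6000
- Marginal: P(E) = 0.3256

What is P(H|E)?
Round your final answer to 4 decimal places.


Using Bayes' theorem:

P(H|E) = P(E|H) × P(H) / P(E)
       = 0.6000 × 0.2429 / 0.3256
       = 0.14574000 / 0.3256
       = 0.4476

The evidence strengthens our belief in H.
Prior: 0.2429 → Posterior: 0.4476


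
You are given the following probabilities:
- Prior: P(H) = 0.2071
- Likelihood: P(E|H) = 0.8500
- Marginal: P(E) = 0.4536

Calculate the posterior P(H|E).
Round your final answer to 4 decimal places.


Using Bayes' theorem:

P(H|E) = P(E|H) × P(H) / P(E)
       = 0.8500 × 0.2071 / 0.4536
       = 0.17603500 / 0.4536
       = 0.3881

The evidence strengthens our belief in H.
Prior: 0.2071 → Posterior: 0.3881


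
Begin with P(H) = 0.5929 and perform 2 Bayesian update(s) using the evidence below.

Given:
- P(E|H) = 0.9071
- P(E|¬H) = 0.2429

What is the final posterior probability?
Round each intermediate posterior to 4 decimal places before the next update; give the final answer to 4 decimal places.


Sequential Bayesian updating:

Initial prior: P(H) = 0.5929

Update 1:
  P(E) = 0.9071 × 0.5929 + 0.2429 × 0.4071 = 0.53781959 + 0.09888459 = 0.63670418
  P(H|E) = 0.53781959 / 0.63670418 = 0.8447

Update 2:
  P(E) = 0.9071 × 0.8447 + 0.2429 × 0.1553 = 0.76622737 + 0.03772237 = 0.80394974
  P(H|E) = 0.76622737 / 0.80394974 = 0.9531

Final posterior: 0.9531


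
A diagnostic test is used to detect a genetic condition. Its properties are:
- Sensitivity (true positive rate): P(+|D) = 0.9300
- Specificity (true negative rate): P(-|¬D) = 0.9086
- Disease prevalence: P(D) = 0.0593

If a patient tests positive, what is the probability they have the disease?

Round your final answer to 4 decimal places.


Let D = has disease, + = positive test

Given:
- P(D) = 0.0593 (prevalence)
- P(+|D) = 0.9300 (sensitivity)
- P(-|¬D) = 0.9086 (specificity)
- P(+|¬D) = 0.0914 (false positive rate = 1 - specificity)

Step 1: Find P(+)
P(+) = P(+|D)P(D) + P(+|¬D)P(¬D)
     = 0.9300 × 0.0593 + 0.0914 × 0.9407
     = 0.05514900 + 0.08597998
     = 0.14112898

Step 2: Apply Bayes' theorem for P(D|+)
P(D|+) = P(+|D)P(D) / P(+)
       = 0.05514900 / 0.14112898
       = 0.3908


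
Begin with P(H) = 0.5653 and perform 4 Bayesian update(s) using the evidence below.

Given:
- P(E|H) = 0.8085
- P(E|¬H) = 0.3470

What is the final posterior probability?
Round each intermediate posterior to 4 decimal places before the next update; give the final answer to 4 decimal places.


Sequential Bayesian updating:

Initial prior: P(H) = 0.5653

Update 1:
  P(E) = 0.8085 × 0.5653 + 0.3470 × 0.4347 = 0.45704505 + 0.15084090 = 0.60788595
  P(H|E) = 0.45704505 / 0.60788595 = 0.7519

Update 2:
  P(E) = 0.8085 × 0.7519 + 0.3470 × 0.2481 = 0.60791115 + 0.08609070 = 0.69400185
  P(H|E) = 0.60791115 / 0.69400185 = 0.8760

Update 3:
  P(E) = 0.8085 × 0.8760 + 0.3470 × 0.1240 = 0.70824600 + 0.04302800 = 0.75127400
  P(H|E) = 0.70824600 / 0.75127400 = 0.9427

Update 4:
  P(E) = 0.8085 × 0.9427 + 0.3470 × 0.0573 = 0.76217295 + 0.01988310 = 0.78205605
  P(H|E) = 0.76217295 / 0.78205605 = 0.9746

Final posterior: 0.9746


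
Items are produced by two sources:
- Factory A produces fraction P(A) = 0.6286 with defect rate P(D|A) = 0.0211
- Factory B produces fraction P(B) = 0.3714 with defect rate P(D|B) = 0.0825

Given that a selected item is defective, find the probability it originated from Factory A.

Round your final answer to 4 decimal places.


Let A = from Factory A, D = defective

Given:
- P(A) = 0.6286, P(B) = 0.3714
- P(D|A) = 0.0211, P(D|B) = 0.0825

Step 1: Find P(D)
P(D) = P(D|A)P(A) + P(D|B)P(B)
     = 0.0211 × 0.6286 + 0.0825 × 0.3714
     = 0.01326346 + 0.03064050
     = 0.04390396

Step 2: Apply Bayes' theorem
P(A|D) = P(D|A)P(A) / P(D)
       = 0.01326346 / 0.04390396
       = 0.3021


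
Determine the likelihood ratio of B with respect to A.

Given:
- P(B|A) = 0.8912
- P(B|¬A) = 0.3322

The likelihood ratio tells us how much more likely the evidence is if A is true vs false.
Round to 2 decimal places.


Likelihood Ratio (LR) = P(B|A) / P(B|¬A)

LR = 0.8912 / 0.3322
   = 2.68

The evidence is 2.68 times more likely if A is true than if A is false.
Since LR > 1, the evidence supports A over ¬A.


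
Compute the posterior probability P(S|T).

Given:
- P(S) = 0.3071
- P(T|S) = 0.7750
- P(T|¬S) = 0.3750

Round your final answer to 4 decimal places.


Bayes' theorem: P(S|T) = P(T|S) × P(S) / P(T)

Step 1: Calculate P(T) using law of total probability
P(T) = P(T|S)P(S) + P(T|¬S)P(¬S)
     = 0.7750 × 0.3071 + 0.3750 × 0.6929
     = 0.23800250 + 0.25983750
     = 0.49784000

Step 2: Apply Bayes' theorem
P(S|T) = P(T|S) × P(S) / P(T)
       = 0.23800250 / 0.49784000
       = 0.4781


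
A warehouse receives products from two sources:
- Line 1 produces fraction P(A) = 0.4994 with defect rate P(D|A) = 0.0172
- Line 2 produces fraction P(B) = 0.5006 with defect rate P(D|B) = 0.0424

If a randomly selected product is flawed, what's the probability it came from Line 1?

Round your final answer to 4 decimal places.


Let A = from Line 1, D = flawed

Given:
- P(A) = 0.4994, P(B) = 0.5006
- P(D|A) = 0.0172, P(D|B) = 0.0424

Step 1: Find P(D)
P(D) = P(D|A)P(A) + P(D|B)P(B)
     = 0.0172 × 0.4994 + 0.0424 × 0.5006
     = 0.00858968 + 0.02122544
     = 0.02981512

Step 2: Apply Bayes' theorem
P(A|D) = P(D|A)P(A) / P(D)
       = 0.00858968 / 0.02981512
       = 0.2881


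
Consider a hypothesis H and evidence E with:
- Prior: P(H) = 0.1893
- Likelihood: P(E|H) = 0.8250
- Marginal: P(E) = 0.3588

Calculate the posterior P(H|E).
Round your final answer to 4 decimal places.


Using Bayes' theorem:

P(H|E) = P(E|H) × P(H) / P(E)
       = 0.8250 × 0.1893 / 0.3588
       = 0.15617250 / 0.3588
       = 0.4353

The evidence strengthens our belief in H.
Prior: 0.1893 → Posterior: 0.4353


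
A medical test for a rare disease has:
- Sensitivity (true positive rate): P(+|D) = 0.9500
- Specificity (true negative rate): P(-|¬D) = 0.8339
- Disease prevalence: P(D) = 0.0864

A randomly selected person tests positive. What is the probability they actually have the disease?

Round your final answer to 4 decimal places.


Let D = has disease, + = positive test

Given:
- P(D) = 0.0864 (prevalence)
- P(+|D) = 0.9500 (sensitivity)
- P(-|¬D) = 0.8339 (specificity)
- P(+|¬D) = 0.1661 (false positive rate = 1 - specificity)

Step 1: Find P(+)
P(+) = P(+|D)P(D) + P(+|¬D)P(¬D)
     = 0.9500 × 0.0864 + 0.1661 × 0.9136
     = 0.08208000 + 0.15174896
     = 0.23382896

Step 2: Apply Bayes' theorem for P(D|+)
P(D|+) = P(+|D)P(D) / P(+)
       = 0.08208000 / 0.23382896
       = 0.3510


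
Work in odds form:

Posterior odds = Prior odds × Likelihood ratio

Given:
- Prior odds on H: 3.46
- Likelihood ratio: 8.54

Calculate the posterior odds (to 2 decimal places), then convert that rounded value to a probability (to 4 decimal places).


Step 1: Calculate posterior odds
Posterior odds = Prior odds × LR
               = 3.46 × 8.54
               = 29.55

Step 2: Convert to probability
P(H|E) = Posterior odds / (1 + Posterior odds)
       = 29.55 / (1 + 29.55)
       = 29.55 / 30.55
       = 0.9673

The evidence increased P(H) from 0.7758 to 0.9673.


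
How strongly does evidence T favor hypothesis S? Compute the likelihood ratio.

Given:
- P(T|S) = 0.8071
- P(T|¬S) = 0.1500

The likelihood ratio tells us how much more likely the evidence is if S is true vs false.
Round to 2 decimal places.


Likelihood Ratio (LR) = P(T|S) / P(T|¬S)

LR = 0.8071 / 0.1500
   = 5.38

The evidence is 5.38 times more likely if S is true than if S is false.
LR > 1, so observing T raises the odds in favor of S.


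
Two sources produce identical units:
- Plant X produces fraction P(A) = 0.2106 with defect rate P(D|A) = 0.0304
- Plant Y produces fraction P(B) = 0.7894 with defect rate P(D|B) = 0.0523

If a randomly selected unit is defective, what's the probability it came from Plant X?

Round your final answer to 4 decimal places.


Let A = from Plant X, D = defective

Given:
- P(A) = 0.2106, P(B) = 0.7894
- P(D|A) = 0.0304, P(D|B) = 0.0523

Step 1: Find P(D)
P(D) = P(D|A)P(A) + P(D|B)P(B)
     = 0.0304 × 0.2106 + 0.0523 × 0.7894
     = 0.00640224 + 0.04128562
     = 0.04768786

Step 2: Apply Bayes' theorem
P(A|D) = P(D|A)P(A) / P(D)
       = 0.00640224 / 0.04768786
       = 0.1343


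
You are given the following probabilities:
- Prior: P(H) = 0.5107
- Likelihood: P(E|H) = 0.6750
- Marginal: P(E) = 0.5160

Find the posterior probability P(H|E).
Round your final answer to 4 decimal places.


Using Bayes' theorem:

P(H|E) = P(E|H) × P(H) / P(E)
       = 0.6750 × 0.5107 / 0.5160
       = 0.34472250 / 0.5160
       = 0.6681

The evidence strengthens our belief in H.
Prior: 0.5107 → Posterior: 0.6681


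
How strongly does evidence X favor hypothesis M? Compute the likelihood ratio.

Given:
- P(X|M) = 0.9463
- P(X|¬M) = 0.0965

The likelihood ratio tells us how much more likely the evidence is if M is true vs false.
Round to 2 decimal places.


Likelihood Ratio (LR) = P(X|M) / P(X|¬M)

LR = 0.9463 / 0.0965
   = 9.81

The evidence is 9.81 times more likely if M is true than if M is false.
Because LR exceeds 1, X is evidence for M.


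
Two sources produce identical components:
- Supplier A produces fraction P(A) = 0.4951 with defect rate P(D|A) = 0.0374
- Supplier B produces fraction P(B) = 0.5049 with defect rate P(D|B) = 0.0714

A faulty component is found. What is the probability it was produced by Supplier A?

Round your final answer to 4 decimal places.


Let A = from Supplier A, D = faulty

Given:
- P(A) = 0.4951, P(B) = 0.5049
- P(D|A) = 0.0374, P(D|B) = 0.0714

Step 1: Find P(D)
P(D) = P(D|A)P(A) + P(D|B)P(B)
     = 0.0374 × 0.4951 + 0.0714 × 0.5049
     = 0.01851674 + 0.03604986
     = 0.05456660

Step 2: Apply Bayes' theorem
P(A|D) = P(D|A)P(A) / P(D)
       = 0.01851674 / 0.05456660
       = 0.3393


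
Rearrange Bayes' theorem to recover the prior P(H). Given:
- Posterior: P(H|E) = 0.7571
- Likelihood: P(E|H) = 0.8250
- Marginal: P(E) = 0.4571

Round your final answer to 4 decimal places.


From Bayes' theorem: P(H|E) = P(E|H) × P(H) / P(E)

Rearranging for P(H):
P(H) = P(H|E) × P(E) / P(E|H)
     = 0.7571 × 0.4571 / 0.8250
     = 0.34607041 / 0.8250
     = 0.4195


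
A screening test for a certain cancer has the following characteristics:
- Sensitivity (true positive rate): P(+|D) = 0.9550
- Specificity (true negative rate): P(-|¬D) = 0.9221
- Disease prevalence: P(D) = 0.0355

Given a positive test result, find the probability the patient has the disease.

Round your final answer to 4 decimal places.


Let D = has disease, + = positive test

Given:
- P(D) = 0.0355 (prevalence)
- P(+|D) = 0.9550 (sensitivity)
- P(-|¬D) = 0.9221 (specificity)
- P(+|¬D) = 0.0779 (false positive rate = 1 - specificity)

Step 1: Find P(+)
P(+) = P(+|D)P(D) + P(+|¬D)P(¬D)
     = 0.9550 × 0.0355 + 0.0779 × 0.9645
     = 0.03390250 + 0.07513455
     = 0.10903705

Step 2: Apply Bayes' theorem for P(D|+)
P(D|+) = P(+|D)P(D) / P(+)
       = 0.03390250 / 0.10903705
       = 0.3109


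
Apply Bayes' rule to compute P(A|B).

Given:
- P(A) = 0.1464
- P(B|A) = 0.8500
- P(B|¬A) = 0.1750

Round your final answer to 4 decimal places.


Bayes' theorem: P(A|B) = P(B|A) × P(A) / P(B)

Step 1: Calculate P(B) using law of total probability
P(B) = P(B|A)P(A) + P(B|¬A)P(¬A)
     = 0.8500 × 0.1464 + 0.1750 × 0.8536
     = 0.12444000 + 0.14938000
     = 0.27382000

Step 2: Apply Bayes' theorem
P(A|B) = P(B|A) × P(A) / P(B)
       = 0.12444000 / 0.27382000
       = 0.4545


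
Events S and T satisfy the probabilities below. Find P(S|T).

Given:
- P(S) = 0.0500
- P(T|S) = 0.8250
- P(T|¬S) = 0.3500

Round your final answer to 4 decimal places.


Bayes' theorem: P(S|T) = P(T|S) × P(S) / P(T)

Step 1: Calculate P(T) using law of total probability
P(T) = P(T|S)P(S) + P(T|¬S)P(¬S)
     = 0.8250 × 0.0500 + 0.3500 × 0.9500
     = 0.04125000 + 0.33250000
     = 0.37375000

Step 2: Apply Bayes' theorem
P(S|T) = P(T|S) × P(S) / P(T)
       = 0.04125000 / 0.37375000
       = 0.1104


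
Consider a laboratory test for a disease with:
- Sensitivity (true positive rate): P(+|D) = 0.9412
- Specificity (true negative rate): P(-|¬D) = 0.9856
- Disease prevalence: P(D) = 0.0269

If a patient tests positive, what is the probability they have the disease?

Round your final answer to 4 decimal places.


Let D = has disease, + = positive test

Given:
- P(D) = 0.0269 (prevalence)
- P(+|D) = 0.9412 (sensitivity)
- P(-|¬D) = 0.9856 (specificity)
- P(+|¬D) = 0.0144 (false positive rate = 1 - specificity)

Step 1: Find P(+)
P(+) = P(+|D)P(D) + P(+|¬D)P(¬D)
     = 0.9412 × 0.0269 + 0.0144 × 0.9731
     = 0.02531828 + 0.01401264
     = 0.03933092

Step 2: Apply Bayes' theorem for P(D|+)
P(D|+) = P(+|D)P(D) / P(+)
       = 0.02531828 / 0.03933092
       = 0.6437


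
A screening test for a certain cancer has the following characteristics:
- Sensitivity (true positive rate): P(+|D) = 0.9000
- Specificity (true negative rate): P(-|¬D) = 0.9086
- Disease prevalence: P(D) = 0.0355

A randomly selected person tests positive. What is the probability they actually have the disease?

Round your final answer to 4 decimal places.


Let D = has disease, + = positive test

Given:
- P(D) = 0.0355 (prevalence)
- P(+|D) = 0.9000 (sensitivity)
- P(-|¬D) = 0.9086 (specificity)
- P(+|¬D) = 0.0914 (false positive rate = 1 - specificity)

Step 1: Find P(+)
P(+) = P(+|D)P(D) + P(+|¬D)P(¬D)
     = 0.9000 × 0.0355 + 0.0914 × 0.9645
     = 0.03195000 + 0.08815530
     = 0.12010530

Step 2: Apply Bayes' theorem for P(D|+)
P(D|+) = P(+|D)P(D) / P(+)
       = 0.03195000 / 0.12010530
       = 0.2660


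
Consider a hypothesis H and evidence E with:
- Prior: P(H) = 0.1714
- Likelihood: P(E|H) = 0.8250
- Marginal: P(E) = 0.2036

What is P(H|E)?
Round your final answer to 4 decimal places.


Using Bayes' theorem:

P(H|E) = P(E|H) × P(H) / P(E)
       = 0.8250 × 0.1714 / 0.2036
       = 0.14140500 / 0.2036
       = 0.6945

The evidence strengthens our belief in H.
Prior: 0.1714 → Posterior: 0.6945


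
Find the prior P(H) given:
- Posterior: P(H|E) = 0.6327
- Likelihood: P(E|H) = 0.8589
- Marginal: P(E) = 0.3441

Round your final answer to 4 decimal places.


From Bayes' theorem: P(H|E) = P(E|H) × P(H) / P(E)

Rearranging for P(H):
P(H) = P(H|E) × P(E) / P(E|H)
     = 0.6327 × 0.3441 / 0.8589
     = 0.21771207 / 0.8589
     = 0.2535


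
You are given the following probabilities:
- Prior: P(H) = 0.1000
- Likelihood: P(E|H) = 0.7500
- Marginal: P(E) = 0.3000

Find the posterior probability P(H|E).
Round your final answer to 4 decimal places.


Using Bayes' theorem:

P(H|E) = P(E|H) × P(H) / P(E)
       = 0.7500 × 0.1000 / 0.3000
       = 0.07500000 / 0.3000
       = 0.2500

The evidence strengthens our belief in H.
Prior: 0.1000 → Posterior: 0.2500


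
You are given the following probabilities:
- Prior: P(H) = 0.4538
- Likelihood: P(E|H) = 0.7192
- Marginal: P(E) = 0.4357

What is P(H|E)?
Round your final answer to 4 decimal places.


Using Bayes' theorem:

P(H|E) = P(E|H) × P(H) / P(E)
       = 0.7192 × 0.4538 / 0.4357
       = 0.32637296 / 0.4357
       = 0.7491

The evidence strengthens our belief in H.
Prior: 0.4538 → Posterior: 0.7491


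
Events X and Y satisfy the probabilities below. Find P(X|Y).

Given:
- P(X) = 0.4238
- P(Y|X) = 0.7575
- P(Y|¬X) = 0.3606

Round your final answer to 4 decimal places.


Bayes' theorem: P(X|Y) = P(Y|X) × P(X) / P(Y)

Step 1: Calculate P(Y) using law of total probability
P(Y) = P(Y|X)P(X) + P(Y|¬X)P(¬X)
     = 0.7575 × 0.4238 + 0.3606 × 0.5762
     = 0.32102850 + 0.20777772
     = 0.52880622

Step 2: Apply Bayes' theorem
P(X|Y) = P(Y|X) × P(X) / P(Y)
       = 0.32102850 / 0.52880622
       = 0.6071


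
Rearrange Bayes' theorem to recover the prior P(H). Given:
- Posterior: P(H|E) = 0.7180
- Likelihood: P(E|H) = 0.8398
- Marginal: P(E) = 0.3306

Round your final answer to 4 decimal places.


From Bayes' theorem: P(H|E) = P(E|H) × P(H) / P(E)

Rearranging for P(H):
P(H) = P(H|E) × P(E) / P(E|H)
     = 0.7180 × 0.3306 / 0.8398
     = 0.23737080 / 0.8398
     = 0.2827


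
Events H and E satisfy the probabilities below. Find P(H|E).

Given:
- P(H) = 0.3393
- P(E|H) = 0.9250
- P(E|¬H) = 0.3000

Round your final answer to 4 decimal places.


Bayes' theorem: P(H|E) = P(E|H) × P(H) / P(E)

Step 1: Calculate P(E) using law of total probability
P(E) = P(E|H)P(H) + P(E|¬H)P(¬H)
     = 0.9250 × 0.3393 + 0.3000 × 0.6607
     = 0.31385250 + 0.19821000
     = 0.51206250

Step 2: Apply Bayes' theorem
P(H|E) = P(E|H) × P(H) / P(E)
       = 0.31385250 / 0.51206250
       = 0.6129


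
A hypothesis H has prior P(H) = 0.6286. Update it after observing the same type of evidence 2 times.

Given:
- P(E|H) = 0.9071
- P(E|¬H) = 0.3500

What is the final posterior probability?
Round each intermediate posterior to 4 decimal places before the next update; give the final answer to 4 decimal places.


Sequential Bayesian updating:

Initial prior: P(H) = 0.6286

Update 1:
  P(E) = 0.9071 × 0.6286 + 0.3500 × 0.3714 = 0.57020306 + 0.12999000 = 0.70019306
  P(H|E) = 0.57020306 / 0.70019306 = 0.8144

Update 2:
  P(E) = 0.9071 × 0.8144 + 0.3500 × 0.1856 = 0.73874224 + 0.06496000 = 0.80370224
  P(H|E) = 0.73874224 / 0.80370224 = 0.9192

Final posterior: 0.9192


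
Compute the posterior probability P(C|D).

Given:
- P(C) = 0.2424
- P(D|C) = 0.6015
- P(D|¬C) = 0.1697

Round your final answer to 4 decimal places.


Bayes' theorem: P(C|D) = P(D|C) × P(C) / P(D)

Step 1: Calculate P(D) using law of total probability
P(D) = P(D|C)P(C) + P(D|¬C)P(¬C)
     = 0.6015 × 0.2424 + 0.1697 × 0.7576
     = 0.14580360 + 0.12856472
     = 0.27436832

Step 2: Apply Bayes' theorem
P(C|D) = P(D|C) × P(C) / P(D)
       = 0.14580360 / 0.27436832
       = 0.5314


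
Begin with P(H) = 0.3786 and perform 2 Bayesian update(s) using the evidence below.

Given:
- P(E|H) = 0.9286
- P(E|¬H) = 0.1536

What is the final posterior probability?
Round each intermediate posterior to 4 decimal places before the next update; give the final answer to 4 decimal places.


Sequential Bayesian updating:

Initial prior: P(H) = 0.3786

Update 1:
  P(E) = 0.9286 × 0.3786 + 0.1536 × 0.6214 = 0.35156796 + 0.09544704 = 0.44701500
  P(H|E) = 0.35156796 / 0.44701500 = 0.7865

Update 2:
  P(E) = 0.9286 × 0.7865 + 0.1536 × 0.2135 = 0.73034390 + 0.03279360 = 0.76313750
  P(H|E) = 0.73034390 / 0.76313750 = 0.9570

Final posterior: 0.9570


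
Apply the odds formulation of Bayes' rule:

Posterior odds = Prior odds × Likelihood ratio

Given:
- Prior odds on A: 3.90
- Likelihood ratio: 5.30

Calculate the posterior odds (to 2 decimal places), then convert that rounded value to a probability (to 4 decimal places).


Step 1: Calculate posterior odds
Posterior odds = Prior odds × LR
               = 3.90 × 5.30
               = 20.67

Step 2: Convert to probability
P(A|E) = Posterior odds / (1 + Posterior odds)
       = 20.67 / (1 + 20.67)
       = 20.67 / 21.67
       = 0.9539

The evidence increased P(A) from 0.7959 to 0.9539.


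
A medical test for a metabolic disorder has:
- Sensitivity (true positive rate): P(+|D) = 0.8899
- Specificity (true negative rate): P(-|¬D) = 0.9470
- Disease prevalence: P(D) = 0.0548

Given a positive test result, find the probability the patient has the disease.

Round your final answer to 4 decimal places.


Let D = has disease, + = positive test

Given:
- P(D) = 0.0548 (prevalence)
- P(+|D) = 0.8899 (sensitivity)
- P(-|¬D) = 0.9470 (specificity)
- P(+|¬D) = 0.0530 (false positive rate = 1 - specificity)

Step 1: Find P(+)
P(+) = P(+|D)P(D) + P(+|¬D)P(¬D)
     = 0.8899 × 0.0548 + 0.0530 × 0.9452
     = 0.04876652 + 0.05009560
     = 0.09886212

Step 2: Apply Bayes' theorem for P(D|+)
P(D|+) = P(+|D)P(D) / P(+)
       = 0.04876652 / 0.09886212
       = 0.4933


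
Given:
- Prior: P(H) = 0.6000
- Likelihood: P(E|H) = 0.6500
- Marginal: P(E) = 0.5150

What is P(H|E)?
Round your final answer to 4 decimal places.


Using Bayes' theorem:

P(H|E) = P(E|H) × P(H) / P(E)
       = 0.6500 × 0.6000 / 0.5150
       = 0.39000000 / 0.5150
       = 0.7573

The evidence strengthens our belief in H.
Prior: 0.6000 → Posterior: 0.7573


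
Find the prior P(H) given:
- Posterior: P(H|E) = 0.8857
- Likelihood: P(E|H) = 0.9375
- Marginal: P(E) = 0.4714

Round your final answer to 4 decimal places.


From Bayes' theorem: P(H|E) = P(E|H) × P(H) / P(E)

Rearranging for P(H):
P(H) = P(H|E) × P(E) / P(E|H)
     = 0.8857 × 0.4714 / 0.9375
     = 0.41751898 / 0.9375
     = 0.4454


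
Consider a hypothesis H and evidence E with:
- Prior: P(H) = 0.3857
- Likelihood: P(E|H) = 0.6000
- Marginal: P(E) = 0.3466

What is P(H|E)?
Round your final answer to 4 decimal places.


Using Bayes' theorem:

P(H|E) = P(E|H) × P(H) / P(E)
       = 0.6000 × 0.3857 / 0.3466
       = 0.23142000 / 0.3466
       = 0.6677

The evidence strengthens our belief in H.
Prior: 0.3857 → Posterior: 0.6677


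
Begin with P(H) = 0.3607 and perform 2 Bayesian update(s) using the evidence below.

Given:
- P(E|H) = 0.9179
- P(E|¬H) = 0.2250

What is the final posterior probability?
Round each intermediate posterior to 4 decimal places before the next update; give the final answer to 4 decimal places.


Sequential Bayesian updating:

Initial prior: P(H) = 0.3607

Update 1:
  P(E) = 0.9179 × 0.3607 + 0.2250 × 0.6393 = 0.33108653 + 0.14384250 = 0.47492903
  P(H|E) = 0.33108653 / 0.47492903 = 0.6971

Update 2:
  P(E) = 0.9179 × 0.6971 + 0.2250 × 0.3029 = 0.63986809 + 0.06815250 = 0.70802059
  P(H|E) = 0.63986809 / 0.70802059 = 0.9037

Final posterior: 0.9037


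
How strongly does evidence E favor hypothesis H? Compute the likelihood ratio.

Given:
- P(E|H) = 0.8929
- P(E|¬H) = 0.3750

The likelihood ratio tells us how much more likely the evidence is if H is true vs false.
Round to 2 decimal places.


Likelihood Ratio (LR) = P(E|H) / P(E|¬H)

LR = 0.8929 / 0.3750
   = 2.38

The evidence is 2.38 times more likely if H is true than if H is false.
LR > 1, so observing E raises the odds in favor of H.


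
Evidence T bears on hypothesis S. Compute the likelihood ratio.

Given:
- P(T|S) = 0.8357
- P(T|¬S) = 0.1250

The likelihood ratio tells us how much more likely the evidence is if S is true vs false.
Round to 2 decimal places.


Likelihood Ratio (LR) = P(T|S) / P(T|¬S)

LR = 0.8357 / 0.1250
   = 6.69

The evidence is 6.69 times more likely if S is true than if S is false.
LR > 1, so observing T raises the odds in favor of S.


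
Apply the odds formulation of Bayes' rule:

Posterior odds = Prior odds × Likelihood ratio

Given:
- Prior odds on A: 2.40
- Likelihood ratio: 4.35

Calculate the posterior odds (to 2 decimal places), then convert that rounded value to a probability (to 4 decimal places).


Step 1: Calculate posterior odds
Posterior odds = Prior odds × LR
               = 2.40 × 4.35
               = 10.44

Step 2: Convert to probability
P(A|E) = Posterior odds / (1 + Posterior odds)
       = 10.44 / (1 + 10.44)
       = 10.44 / 11.44
       = 0.9126

The evidence increased P(A) from 0.7059 to 0.9126.


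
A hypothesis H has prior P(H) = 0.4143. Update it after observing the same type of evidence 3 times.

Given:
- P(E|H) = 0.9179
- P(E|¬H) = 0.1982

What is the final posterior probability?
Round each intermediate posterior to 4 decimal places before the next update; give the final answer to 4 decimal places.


Sequential Bayesian updating:

Initial prior: P(H) = 0.4143

Update 1:
  P(E) = 0.9179 × 0.4143 + 0.1982 × 0.5857 = 0.38028597 + 0.11608574 = 0.49637171
  P(H|E) = 0.38028597 / 0.49637171 = 0.7661

Update 2:
  P(E) = 0.9179 × 0.7661 + 0.1982 × 0.2339 = 0.70320319 + 0.04635898 = 0.74956217
  P(H|E) = 0.70320319 / 0.74956217 = 0.9382

Update 3:
  P(E) = 0.9179 × 0.9382 + 0.1982 × 0.0618 = 0.86117378 + 0.01224876 = 0.87342254
  P(H|E) = 0.86117378 / 0.87342254 = 0.9860

Final posterior: 0.9860


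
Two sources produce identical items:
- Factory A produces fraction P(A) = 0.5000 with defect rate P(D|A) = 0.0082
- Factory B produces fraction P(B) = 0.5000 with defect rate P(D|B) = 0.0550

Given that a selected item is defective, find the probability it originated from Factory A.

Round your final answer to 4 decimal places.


Let A = from Factory A, D = defective

Given:
- P(A) = 0.5000, P(B) = 0.5000
- P(D|A) = 0.0082, P(D|B) = 0.0550

Step 1: Find P(D)
P(D) = P(D|A)P(A) + P(D|B)P(B)
     = 0.0082 × 0.5000 + 0.0550 × 0.5000
     = 0.00410000 + 0.02750000
     = 0.03160000

Step 2: Apply Bayes' theorem
P(A|D) = P(D|A)P(A) / P(D)
       = 0.00410000 / 0.03160000
       = 0.1297


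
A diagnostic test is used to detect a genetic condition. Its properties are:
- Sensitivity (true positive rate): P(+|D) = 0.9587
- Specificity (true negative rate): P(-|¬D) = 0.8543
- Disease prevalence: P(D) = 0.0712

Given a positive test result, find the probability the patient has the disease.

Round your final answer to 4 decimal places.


Let D = has disease, + = positive test

Given:
- P(D) = 0.0712 (prevalence)
- P(+|D) = 0.9587 (sensitivity)
- P(-|¬D) = 0.8543 (specificity)
- P(+|¬D) = 0.1457 (false positive rate = 1 - specificity)

Step 1: Find P(+)
P(+) = P(+|D)P(D) + P(+|¬D)P(¬D)
     = 0.9587 × 0.0712 + 0.1457 × 0.9288
     = 0.06825944 + 0.13532616
     = 0.20358560

Step 2: Apply Bayes' theorem for P(D|+)
P(D|+) = P(+|D)P(D) / P(+)
       = 0.06825944 / 0.20358560
       = 0.3353


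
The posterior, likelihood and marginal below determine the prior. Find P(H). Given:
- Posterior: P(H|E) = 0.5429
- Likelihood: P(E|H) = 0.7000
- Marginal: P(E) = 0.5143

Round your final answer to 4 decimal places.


From Bayes' theorem: P(H|E) = P(E|H) × P(H) / P(E)

Rearranging for P(H):
P(H) = P(H|E) × P(E) / P(E|H)
     = 0.5429 × 0.5143 / 0.7000
     = 0.27921347 / 0.7000
     = 0.3989


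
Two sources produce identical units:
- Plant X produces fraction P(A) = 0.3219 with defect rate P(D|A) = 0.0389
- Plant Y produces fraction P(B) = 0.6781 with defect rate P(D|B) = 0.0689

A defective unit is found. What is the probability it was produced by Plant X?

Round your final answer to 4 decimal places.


Let A = from Plant X, D = defective

Given:
- P(A) = 0.3219, P(B) = 0.6781
- P(D|A) = 0.0389, P(D|B) = 0.0689

Step 1: Find P(D)
P(D) = P(D|A)P(A) + P(D|B)P(B)
     = 0.0389 × 0.3219 + 0.0689 × 0.6781
     = 0.01252191 + 0.04672109
     = 0.05924300

Step 2: Apply Bayes' theorem
P(A|D) = P(D|A)P(A) / P(D)
       = 0.01252191 / 0.05924300
       = 0.2114


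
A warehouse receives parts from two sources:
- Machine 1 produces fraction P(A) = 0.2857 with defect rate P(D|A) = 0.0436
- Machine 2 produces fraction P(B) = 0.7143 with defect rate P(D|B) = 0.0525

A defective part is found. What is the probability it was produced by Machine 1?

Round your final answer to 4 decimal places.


Let A = from Machine 1, D = defective

Given:
- P(A) = 0.2857, P(B) = 0.7143
- P(D|A) = 0.0436, P(D|B) = 0.0525

Step 1: Find P(D)
P(D) = P(D|A)P(A) + P(D|B)P(B)
     = 0.0436 × 0.2857 + 0.0525 × 0.7143
     = 0.01245652 + 0.03750075
     = 0.04995727

Step 2: Apply Bayes' theorem
P(A|D) = P(D|A)P(A) / P(D)
       = 0.01245652 / 0.04995727
       = 0.2493


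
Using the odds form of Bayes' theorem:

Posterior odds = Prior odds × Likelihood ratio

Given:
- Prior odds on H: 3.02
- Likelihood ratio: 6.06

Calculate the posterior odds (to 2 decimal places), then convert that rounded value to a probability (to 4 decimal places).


Step 1: Calculate posterior odds
Posterior odds = Prior odds × LR
               = 3.02 × 6.06
               = 18.30

Step 2: Convert to probability
P(H|E) = Posterior odds / (1 + Posterior odds)
       = 18.30 / (1 + 18.30)
       = 18.30 / 19.30
       = 0.9482

The evidence increased P(H) from 0.7512 to 0.9482.


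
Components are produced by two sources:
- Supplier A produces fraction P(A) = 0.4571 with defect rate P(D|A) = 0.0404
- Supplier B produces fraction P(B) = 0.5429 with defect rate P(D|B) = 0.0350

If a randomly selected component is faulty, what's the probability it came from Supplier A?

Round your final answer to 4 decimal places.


Let A = from Supplier A, D = faulty

Given:
- P(A) = 0.4571, P(B) = 0.5429
- P(D|A) = 0.0404, P(D|B) = 0.0350

Step 1: Find P(D)
P(D) = P(D|A)P(A) + P(D|B)P(B)
     = 0.0404 × 0.4571 + 0.0350 × 0.5429
     = 0.01846684 + 0.01900150
     = 0.03746834

Step 2: Apply Bayes' theorem
P(A|D) = P(D|A)P(A) / P(D)
       = 0.01846684 / 0.03746834
       = 0.4929


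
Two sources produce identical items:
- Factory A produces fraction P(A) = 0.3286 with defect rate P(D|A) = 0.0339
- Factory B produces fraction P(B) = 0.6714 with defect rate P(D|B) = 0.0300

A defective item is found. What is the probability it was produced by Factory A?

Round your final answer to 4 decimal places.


Let A = from Factory A, D = defective

Given:
- P(A) = 0.3286, P(B) = 0.6714
- P(D|A) = 0.0339, P(D|B) = 0.0300

Step 1: Find P(D)
P(D) = P(D|A)P(A) + P(D|B)P(B)
     = 0.0339 × 0.3286 + 0.0300 × 0.6714
     = 0.01113954 + 0.02014200
     = 0.03128154

Step 2: Apply Bayes' theorem
P(A|D) = P(D|A)P(A) / P(D)
       = 0.01113954 / 0.03128154
       = 0.3561


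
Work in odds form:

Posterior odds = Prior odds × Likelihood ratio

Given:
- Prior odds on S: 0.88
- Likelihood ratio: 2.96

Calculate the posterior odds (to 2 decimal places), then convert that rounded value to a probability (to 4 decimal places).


Step 1: Calculate posterior odds
Posterior odds = Prior odds × LR
               = 0.88 × 2.96
               = 2.60

Step 2: Convert to probability
P(S|E) = Posterior odds / (1 + Posterior odds)
       = 2.60 / (1 + 2.60)
       = 2.60 / 3.60
       = 0.7222

The evidence increased P(S) from 0.4681 to 0.7222.


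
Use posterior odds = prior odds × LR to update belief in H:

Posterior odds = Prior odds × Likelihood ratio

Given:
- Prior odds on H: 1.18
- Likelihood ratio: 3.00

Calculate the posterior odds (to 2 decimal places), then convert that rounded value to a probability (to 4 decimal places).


Step 1: Calculate posterior odds
Posterior odds = Prior odds × LR
               = 1.18 × 3.00
               = 3.54

Step 2: Convert to probability
P(H|E) = Posterior odds / (1 + Posterior odds)
       = 3.54 / (1 + 3.54)
       = 3.54 / 4.54
       = 0.7797

The evidence increased P(H) from 0.5413 to 0.7797.


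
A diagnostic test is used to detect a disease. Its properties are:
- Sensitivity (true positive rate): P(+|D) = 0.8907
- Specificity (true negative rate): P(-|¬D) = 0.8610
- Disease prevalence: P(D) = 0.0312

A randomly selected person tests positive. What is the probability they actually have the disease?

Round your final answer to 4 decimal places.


Let D = has disease, + = positive test

Given:
- P(D) = 0.0312 (prevalence)
- P(+|D) = 0.8907 (sensitivity)
- P(-|¬D) = 0.8610 (specificity)
- P(+|¬D) = 0.1390 (false positive rate = 1 - specificity)

Step 1: Find P(+)
P(+) = P(+|D)P(D) + P(+|¬D)P(¬D)
     = 0.8907 × 0.0312 + 0.1390 × 0.9688
     = 0.02778984 + 0.13466320
     = 0.16245304

Step 2: Apply Bayes' theorem for P(D|+)
P(D|+) = P(+|D)P(D) / P(+)
       = 0.02778984 / 0.16245304
       = 0.1711


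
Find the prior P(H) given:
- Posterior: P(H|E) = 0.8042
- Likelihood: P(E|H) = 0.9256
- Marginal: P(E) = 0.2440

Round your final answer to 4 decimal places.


From Bayes' theorem: P(H|E) = P(E|H) × P(H) / P(E)

Rearranging for P(H):
P(H) = P(H|E) × P(E) / P(E|H)
     = 0.8042 × 0.2440 / 0.9256
     = 0.19622480 / 0.9256
     = 0.2120


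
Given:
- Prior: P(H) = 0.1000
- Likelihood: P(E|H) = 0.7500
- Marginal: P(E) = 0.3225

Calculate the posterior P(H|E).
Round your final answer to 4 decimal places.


Using Bayes' theorem:

P(H|E) = P(E|H) × P(H) / P(E)
       = 0.7500 × 0.1000 / 0.3225
       = 0.07500000 / 0.3225
       = 0.2326

The evidence strengthens our belief in H.
Prior: 0.1000 → Posterior: 0.2326


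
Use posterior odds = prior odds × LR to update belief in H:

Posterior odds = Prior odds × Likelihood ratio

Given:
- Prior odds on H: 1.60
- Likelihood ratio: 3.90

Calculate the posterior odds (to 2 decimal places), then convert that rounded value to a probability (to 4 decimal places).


Step 1: Calculate posterior odds
Posterior odds = Prior odds × LR
               = 1.60 × 3.90
               = 6.24

Step 2: Convert to probability
P(H|E) = Posterior odds / (1 + Posterior odds)
       = 6.24 / (1 + 6.24)
       = 6.24 / 7.24
       = 0.8619

The evidence increased P(H) from 0.6154 to 0.8619.


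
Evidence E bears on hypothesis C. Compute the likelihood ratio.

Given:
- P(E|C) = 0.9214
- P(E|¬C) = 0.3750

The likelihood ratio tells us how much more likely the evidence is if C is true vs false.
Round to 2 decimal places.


Likelihood Ratio (LR) = P(E|C) / P(E|¬C)

LR = 0.9214 / 0.3750
   = 2.46

The evidence is 2.46 times more likely if C is true than if C is false.
Since LR > 1, the evidence supports C over ¬C.


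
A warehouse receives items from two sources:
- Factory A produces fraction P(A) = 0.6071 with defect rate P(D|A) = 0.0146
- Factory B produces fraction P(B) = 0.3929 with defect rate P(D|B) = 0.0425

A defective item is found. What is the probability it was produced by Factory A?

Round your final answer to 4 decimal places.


Let A = from Factory A, D = defective

Given:
- P(A) = 0.6071, P(B) = 0.3929
- P(D|A) = 0.0146, P(D|B) = 0.0425

Step 1: Find P(D)
P(D) = P(D|A)P(A) + P(D|B)P(B)
     = 0.0146 × 0.6071 + 0.0425 × 0.3929
     = 0.00886366 + 0.01669825
     = 0.02556191

Step 2: Apply Bayes' theorem
P(A|D) = P(D|A)P(A) / P(D)
       = 0.00886366 / 0.02556191
       = 0.3468


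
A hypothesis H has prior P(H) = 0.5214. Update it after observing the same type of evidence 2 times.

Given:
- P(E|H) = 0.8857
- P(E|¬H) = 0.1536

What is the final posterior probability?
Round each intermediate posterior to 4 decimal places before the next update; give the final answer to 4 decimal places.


Sequential Bayesian updating:

Initial prior: P(H) = 0.5214

Update 1:
  P(E) = 0.8857 × 0.5214 + 0.1536 × 0.4786 = 0.46180398 + 0.07351296 = 0.53531694
  P(H|E) = 0.46180398 / 0.53531694 = 0.8627

Update 2:
  P(E) = 0.8857 × 0.8627 + 0.1536 × 0.1373 = 0.76409339 + 0.02108928 = 0.78518267
  P(H|E) = 0.76409339 / 0.78518267 = 0.9731

Final posterior: 0.9731


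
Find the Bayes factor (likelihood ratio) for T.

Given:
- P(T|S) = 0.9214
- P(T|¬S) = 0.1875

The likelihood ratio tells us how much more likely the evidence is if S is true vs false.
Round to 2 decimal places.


Likelihood Ratio (LR) = P(T|S) / P(T|¬S)

LR = 0.9214 / 0.1875
   = 4.91

The evidence is 4.91 times more likely if S is true than if S is false.
Since LR > 1, the evidence supports S over ¬S.


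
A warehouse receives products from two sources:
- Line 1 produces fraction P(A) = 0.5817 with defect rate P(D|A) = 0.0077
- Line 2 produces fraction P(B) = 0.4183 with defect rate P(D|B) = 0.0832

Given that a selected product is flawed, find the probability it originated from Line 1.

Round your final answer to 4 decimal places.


Let A = from Line 1, D = flawed

Given:
- P(A) = 0.5817, P(B) = 0.4183
- P(D|A) = 0.0077, P(D|B) = 0.0832

Step 1: Find P(D)
P(D) = P(D|A)P(A) + P(D|B)P(B)
     = 0.0077 × 0.5817 + 0.0832 × 0.4183
     = 0.00447909 + 0.03480256
     = 0.03928165

Step 2: Apply Bayes' theorem
P(A|D) = P(D|A)P(A) / P(D)
       = 0.00447909 / 0.03928165
       = 0.1140


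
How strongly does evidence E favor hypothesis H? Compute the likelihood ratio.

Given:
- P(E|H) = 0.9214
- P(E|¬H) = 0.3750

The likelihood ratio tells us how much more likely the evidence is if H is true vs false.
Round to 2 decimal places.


Likelihood Ratio (LR) = P(E|H) / P(E|¬H)

LR = 0.9214 / 0.3750
   = 2.46

The evidence is 2.46 times more likely if H is true than if H is false.
Because LR exceeds 1, E is evidence for H.


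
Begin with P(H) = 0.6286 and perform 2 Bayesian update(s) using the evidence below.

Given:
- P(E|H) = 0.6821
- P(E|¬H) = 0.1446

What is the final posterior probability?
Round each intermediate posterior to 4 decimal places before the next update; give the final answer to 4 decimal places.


Sequential Bayesian updating:

Initial prior: P(H) = 0.6286

Update 1:
  P(E) = 0.6821 × 0.6286 + 0.1446 × 0.3714 = 0.42876806 + 0.05370444 = 0.48247250
  P(H|E) = 0.42876806 / 0.48247250 = 0.8887

Update 2:
  P(E) = 0.6821 × 0.8887 + 0.1446 × 0.1113 = 0.60618227 + 0.01609398 = 0.62227625
  P(H|E) = 0.60618227 / 0.62227625 = 0.9741

Final posterior: 0.9741


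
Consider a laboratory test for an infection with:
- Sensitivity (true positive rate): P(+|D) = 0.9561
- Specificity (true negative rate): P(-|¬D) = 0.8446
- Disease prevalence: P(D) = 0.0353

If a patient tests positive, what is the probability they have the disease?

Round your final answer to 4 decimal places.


Let D = has disease, + = positive test

Given:
- P(D) = 0.0353 (prevalence)
- P(+|D) = 0.9561 (sensitivity)
- P(-|¬D) = 0.8446 (specificity)
- P(+|¬D) = 0.1554 (false positive rate = 1 - specificity)

Step 1: Find P(+)
P(+) = P(+|D)P(D) + P(+|¬D)P(¬D)
     = 0.9561 × 0.0353 + 0.1554 × 0.9647
     = 0.03375033 + 0.14991438
     = 0.18366471

Step 2: Apply Bayes' theorem for P(D|+)
P(D|+) = P(+|D)P(D) / P(+)
       = 0.03375033 / 0.18366471
       = 0.1838
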